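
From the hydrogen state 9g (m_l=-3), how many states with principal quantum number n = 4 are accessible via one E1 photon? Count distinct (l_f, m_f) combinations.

2

E1 requires Δl = ±1, so l_f ∈ {3, 5}; with 0 ≤ l_f ≤ n_f−1 = 3, the allowed l_f values are {3}.
For l_f = 3: m_f ∈ {m_i−1, m_i, m_i+1} ∩ [−3, 3] = {-3, -2} → 2 states.
Total: 2.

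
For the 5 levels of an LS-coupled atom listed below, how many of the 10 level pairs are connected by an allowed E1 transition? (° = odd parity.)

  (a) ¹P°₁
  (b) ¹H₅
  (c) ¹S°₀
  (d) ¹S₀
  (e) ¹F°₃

1

(a)–(b): forbidden (ΔL, ΔJ).
(a)–(c): forbidden (parity).
(a)–(d): allowed.
(a)–(e): forbidden (parity, ΔL, ΔJ).
(b)–(c): forbidden (ΔL, ΔJ).
(b)–(d): forbidden (parity, ΔL, ΔJ).
(b)–(e): forbidden (ΔL, ΔJ).
(c)–(d): forbidden (ΔL, ΔJ).
(c)–(e): forbidden (parity, ΔL, ΔJ).
(d)–(e): forbidden (ΔL, ΔJ).
Allowed pairs: 1 of 10.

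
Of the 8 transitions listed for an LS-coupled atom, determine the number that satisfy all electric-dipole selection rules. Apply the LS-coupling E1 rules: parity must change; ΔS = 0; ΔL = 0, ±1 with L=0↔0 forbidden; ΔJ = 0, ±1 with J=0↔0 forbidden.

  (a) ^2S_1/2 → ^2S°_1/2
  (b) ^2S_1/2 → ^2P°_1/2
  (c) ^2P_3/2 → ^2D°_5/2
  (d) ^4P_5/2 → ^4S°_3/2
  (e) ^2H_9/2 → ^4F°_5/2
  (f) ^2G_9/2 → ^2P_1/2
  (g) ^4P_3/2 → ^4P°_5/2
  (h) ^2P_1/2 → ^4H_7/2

4

(a) forbidden (ΔL fails)
(b) allowed
(c) allowed
(d) allowed
(e) forbidden (ΔS, ΔL, ΔJ fail)
(f) forbidden (parity, ΔL, ΔJ fail)
(g) allowed
(h) forbidden (parity, ΔS, ΔL, ΔJ fail)
Total allowed: 4 of 8.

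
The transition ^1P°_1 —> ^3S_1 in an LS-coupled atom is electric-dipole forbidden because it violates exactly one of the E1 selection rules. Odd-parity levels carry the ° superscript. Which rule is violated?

Reading off the term symbols: S 0→1, L 1→0, J 1→1, parity odd→even.
ΔS = 0: S: 0 → 1 — fails.
ΔL = 0, ±1 (not L=0↔0): L: 1 → 0, ΔL = -1 — ok.
Parity must change: odd → even — ok.
ΔJ = 0, ±1 (not J=0↔0): J: 1 → 1, ΔJ = +0 — ok.

the ΔS = 0 rule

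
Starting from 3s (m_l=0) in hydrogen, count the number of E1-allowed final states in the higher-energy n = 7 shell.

3

E1 requires Δl = ±1, so l_f ∈ {-1, 1}; with 0 ≤ l_f ≤ n_f−1 = 6, the allowed l_f values are {1}.
For l_f = 1: m_f ∈ {m_i−1, m_i, m_i+1} ∩ [−1, 1] = {-1, 0, 1} → 3 states.
Total: 3.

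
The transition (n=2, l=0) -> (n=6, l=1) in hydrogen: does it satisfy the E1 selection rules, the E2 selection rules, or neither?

E1

Δl = 1 − 0 = +1; l_i + l_f = 1.
E1 (Δl = ±1): satisfied.
E2 (Δl = 0,±2, l_i+l_f ≥ 2): not satisfied.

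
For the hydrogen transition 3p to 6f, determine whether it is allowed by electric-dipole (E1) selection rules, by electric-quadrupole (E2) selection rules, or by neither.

Δl = 3 − 1 = +2; l_i + l_f = 4.
E1 (Δl = ±1): not satisfied.
E2 (Δl = 0,±2, l_i+l_f ≥ 2): satisfied.

E2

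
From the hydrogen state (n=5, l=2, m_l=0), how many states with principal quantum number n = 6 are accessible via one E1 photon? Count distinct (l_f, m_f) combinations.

E1 requires Δl = ±1, so l_f ∈ {1, 3}; with 0 ≤ l_f ≤ n_f−1 = 5, the allowed l_f values are {1, 3}.
For l_f = 1: m_f ∈ {m_i−1, m_i, m_i+1} ∩ [−1, 1] = {-1, 0, 1} → 3 states.
For l_f = 3: m_f ∈ {m_i−1, m_i, m_i+1} ∩ [−3, 3] = {-1, 0, 1} → 3 states.
Total: 6.

6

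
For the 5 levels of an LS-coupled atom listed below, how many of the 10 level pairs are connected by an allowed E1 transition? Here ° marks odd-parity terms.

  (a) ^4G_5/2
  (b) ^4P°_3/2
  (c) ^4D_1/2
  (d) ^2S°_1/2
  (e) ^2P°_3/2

1

(a)–(b): forbidden (ΔL).
(a)–(c): forbidden (parity, ΔL, ΔJ).
(a)–(d): forbidden (ΔS, ΔL, ΔJ).
(a)–(e): forbidden (ΔS, ΔL).
(b)–(c): allowed.
(b)–(d): forbidden (parity, ΔS).
(b)–(e): forbidden (parity, ΔS).
(c)–(d): forbidden (ΔS, ΔL).
(c)–(e): forbidden (ΔS).
(d)–(e): forbidden (parity).
Allowed pairs: 1 of 10.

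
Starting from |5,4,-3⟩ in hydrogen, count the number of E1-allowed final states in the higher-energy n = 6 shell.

5

E1 requires Δl = ±1, so l_f ∈ {3, 5}; with 0 ≤ l_f ≤ n_f−1 = 5, the allowed l_f values are {3, 5}.
For l_f = 3: m_f ∈ {m_i−1, m_i, m_i+1} ∩ [−3, 3] = {-3, -2} → 2 states.
For l_f = 5: m_f ∈ {m_i−1, m_i, m_i+1} ∩ [−5, 5] = {-4, -3, -2} → 3 states.
Total: 5.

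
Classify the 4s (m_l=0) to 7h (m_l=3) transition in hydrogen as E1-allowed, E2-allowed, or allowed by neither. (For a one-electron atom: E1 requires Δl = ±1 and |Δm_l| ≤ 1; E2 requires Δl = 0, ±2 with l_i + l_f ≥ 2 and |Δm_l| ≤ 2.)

Δl = 5 − 0 = +5; l_i + l_f = 5.
Δm_l = +3.
E1 (Δl = ±1, |Δm_l| ≤ 1): not satisfied.
E2 (Δl = 0,±2, l_i+l_f ≥ 2, |Δm_l| ≤ 2): not satisfied.

neither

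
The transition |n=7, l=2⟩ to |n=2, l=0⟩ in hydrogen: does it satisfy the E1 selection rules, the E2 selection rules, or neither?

Δl = 0 − 2 = -2; l_i + l_f = 2.
E1 (Δl = ±1): not satisfied.
E2 (Δl = 0,±2, l_i+l_f ≥ 2): satisfied.

E2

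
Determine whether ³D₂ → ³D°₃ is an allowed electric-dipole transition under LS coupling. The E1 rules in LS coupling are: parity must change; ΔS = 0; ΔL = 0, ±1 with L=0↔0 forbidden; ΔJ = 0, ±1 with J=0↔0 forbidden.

Parity must change: even → odd — ok.
ΔS = 0: S: 1 → 1 — ok.
ΔL = 0, ±1 (not L=0↔0): L: 2 → 2, ΔL = +0 — ok.
ΔJ = 0, ±1 (not J=0↔0): J: 2 → 3, ΔJ = +1 — ok.
All four E1 rules are satisfied.

allowed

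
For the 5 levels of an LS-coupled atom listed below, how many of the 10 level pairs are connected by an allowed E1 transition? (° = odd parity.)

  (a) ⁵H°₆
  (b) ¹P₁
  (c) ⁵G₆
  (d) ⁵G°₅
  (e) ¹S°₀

3

(a)–(b): forbidden (ΔS, ΔL, ΔJ).
(a)–(c): allowed.
(a)–(d): forbidden (parity).
(a)–(e): forbidden (parity, ΔS, ΔL, ΔJ).
(b)–(c): forbidden (parity, ΔS, ΔL, ΔJ).
(b)–(d): forbidden (ΔS, ΔL, ΔJ).
(b)–(e): allowed.
(c)–(d): allowed.
(c)–(e): forbidden (ΔS, ΔL, ΔJ).
(d)–(e): forbidden (parity, ΔS, ΔL, ΔJ).
Allowed pairs: 3 of 10.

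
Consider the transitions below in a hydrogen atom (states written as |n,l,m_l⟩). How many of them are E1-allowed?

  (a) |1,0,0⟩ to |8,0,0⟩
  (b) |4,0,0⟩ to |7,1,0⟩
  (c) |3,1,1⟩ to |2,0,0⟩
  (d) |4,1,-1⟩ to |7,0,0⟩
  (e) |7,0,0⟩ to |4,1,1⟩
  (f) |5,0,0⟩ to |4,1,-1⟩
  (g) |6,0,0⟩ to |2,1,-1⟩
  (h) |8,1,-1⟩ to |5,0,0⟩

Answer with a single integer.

7

(a) forbidden — Δl = +0 (E1 requires Δl = ±1)
(b) allowed
(c) allowed
(d) allowed
(e) allowed
(f) allowed
(g) allowed
(h) allowed
Total allowed: 7 of 8.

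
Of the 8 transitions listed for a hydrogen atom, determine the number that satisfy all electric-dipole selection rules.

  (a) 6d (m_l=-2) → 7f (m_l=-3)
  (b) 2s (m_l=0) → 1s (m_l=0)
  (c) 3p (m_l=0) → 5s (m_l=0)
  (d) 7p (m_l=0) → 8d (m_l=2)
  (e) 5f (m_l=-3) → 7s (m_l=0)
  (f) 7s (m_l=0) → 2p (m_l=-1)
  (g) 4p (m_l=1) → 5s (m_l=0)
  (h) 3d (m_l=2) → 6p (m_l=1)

5

(a) allowed
(b) forbidden — Δl = +0 (E1 requires Δl = ±1)
(c) allowed
(d) forbidden — Δm_l = +2 (E1 requires Δm_l = 0, ±1)
(e) forbidden — Δl = -3 (E1 requires Δl = ±1); Δm_l = +3 (E1 requires Δm_l = 0, ±1)
(f) allowed
(g) allowed
(h) allowed
Total allowed: 5 of 8.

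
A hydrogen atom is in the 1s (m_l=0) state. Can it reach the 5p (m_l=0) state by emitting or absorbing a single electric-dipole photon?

l: 0 → 1 (Δl = +1). Δl = ±1 satisfied.
Δm_l = 0 − (0) = +0. E1 requires Δm_l = 0, ±1: satisfied.
All E1 selection rules are satisfied.

allowed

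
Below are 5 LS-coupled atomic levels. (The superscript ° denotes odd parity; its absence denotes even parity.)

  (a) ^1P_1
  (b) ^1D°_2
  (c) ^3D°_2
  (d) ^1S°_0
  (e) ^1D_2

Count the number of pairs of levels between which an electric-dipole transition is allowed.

3

(a)–(b): allowed.
(a)–(c): forbidden (ΔS).
(a)–(d): allowed.
(a)–(e): forbidden (parity).
(b)–(c): forbidden (parity, ΔS).
(b)–(d): forbidden (parity, ΔL, ΔJ).
(b)–(e): allowed.
(c)–(d): forbidden (parity, ΔS, ΔL, ΔJ).
(c)–(e): forbidden (ΔS).
(d)–(e): forbidden (ΔL, ΔJ).
Allowed pairs: 3 of 10.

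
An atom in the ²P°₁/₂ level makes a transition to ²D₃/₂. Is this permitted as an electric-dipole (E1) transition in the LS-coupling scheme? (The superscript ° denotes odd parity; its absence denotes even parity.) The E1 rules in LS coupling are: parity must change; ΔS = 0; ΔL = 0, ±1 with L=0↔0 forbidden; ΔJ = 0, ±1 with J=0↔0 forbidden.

Initial level: S=1/2, L=1, J=1/2, parity odd. Final level: S=1/2, L=2, J=3/2, parity even.
Parity must change: odd → even — ok.
ΔS = 0: S: 1/2 → 1/2 — ok.
ΔL = 0, ±1 (not L=0↔0): L: 1 → 2, ΔL = +1 — ok.
ΔJ = 0, ±1 (not J=0↔0): J: 1/2 → 3/2, ΔJ = +1 — ok.
All four E1 rules are satisfied.

allowed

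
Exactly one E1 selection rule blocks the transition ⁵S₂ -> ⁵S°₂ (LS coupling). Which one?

Reading off the term symbols: S 2→2, L 0→0, J 2→2, parity even→odd.
Parity must change: even → odd — passes.
ΔS = 0: S: 2 → 2 — passes.
ΔL = 0, ±1 (not L=0↔0): L: 0 → 0, ΔL = +0 — fails.
ΔJ = 0, ±1 (not J=0↔0): J: 2 → 2, ΔJ = +0 — passes.

the L=0 ↔ L=0 exclusion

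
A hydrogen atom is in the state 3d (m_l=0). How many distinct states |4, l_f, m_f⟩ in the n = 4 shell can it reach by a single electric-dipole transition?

E1 requires Δl = ±1, so l_f ∈ {1, 3}; with 0 ≤ l_f ≤ n_f−1 = 3, the allowed l_f values are {1, 3}.
For l_f = 1: m_f ∈ {m_i−1, m_i, m_i+1} ∩ [−1, 1] = {-1, 0, 1} → 3 states.
For l_f = 3: m_f ∈ {m_i−1, m_i, m_i+1} ∩ [−3, 3] = {-1, 0, 1} → 3 states.
Total: 6.

6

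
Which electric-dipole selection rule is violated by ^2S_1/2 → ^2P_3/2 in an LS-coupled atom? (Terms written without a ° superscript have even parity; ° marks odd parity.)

parity

Parity must change: even → even — ✗.
ΔS = 0: S: 1/2 → 1/2 — ✓.
ΔL = 0, ±1 (not L=0↔0): L: 0 → 1, ΔL = +1 — ✓.
ΔJ = 0, ±1 (not J=0↔0): J: 1/2 → 3/2, ΔJ = +1 — ✓.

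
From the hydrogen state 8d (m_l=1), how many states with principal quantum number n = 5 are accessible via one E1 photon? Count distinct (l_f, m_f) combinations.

5

E1 requires Δl = ±1, so l_f ∈ {1, 3}; with 0 ≤ l_f ≤ n_f−1 = 4, the allowed l_f values are {1, 3}.
For l_f = 1: m_f ∈ {m_i−1, m_i, m_i+1} ∩ [−1, 1] = {0, 1} → 2 states.
For l_f = 3: m_f ∈ {m_i−1, m_i, m_i+1} ∩ [−3, 3] = {0, 1, 2} → 3 states.
Total: 5.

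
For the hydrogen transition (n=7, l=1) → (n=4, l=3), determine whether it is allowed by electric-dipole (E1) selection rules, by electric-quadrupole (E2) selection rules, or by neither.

Δl = 3 − 1 = +2; l_i + l_f = 4.
E1 (Δl = ±1): not satisfied.
E2 (Δl = 0,±2, l_i+l_f ≥ 2): satisfied.

E2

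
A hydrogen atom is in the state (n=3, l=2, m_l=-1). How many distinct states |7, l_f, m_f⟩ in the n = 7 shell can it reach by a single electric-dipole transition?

5

E1 requires Δl = ±1, so l_f ∈ {1, 3}; with 0 ≤ l_f ≤ n_f−1 = 6, the allowed l_f values are {1, 3}.
For l_f = 1: m_f ∈ {m_i−1, m_i, m_i+1} ∩ [−1, 1] = {-1, 0} → 2 states.
For l_f = 3: m_f ∈ {m_i−1, m_i, m_i+1} ∩ [−3, 3] = {-2, -1, 0} → 3 states.
Total: 5.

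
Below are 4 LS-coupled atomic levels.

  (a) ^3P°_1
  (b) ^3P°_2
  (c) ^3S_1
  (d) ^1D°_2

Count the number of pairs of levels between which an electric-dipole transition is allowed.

(a)–(b): forbidden (parity).
(a)–(c): allowed.
(a)–(d): forbidden (parity, ΔS).
(b)–(c): allowed.
(b)–(d): forbidden (parity, ΔS).
(c)–(d): forbidden (ΔS, ΔL).
Allowed pairs: 2 of 6.

2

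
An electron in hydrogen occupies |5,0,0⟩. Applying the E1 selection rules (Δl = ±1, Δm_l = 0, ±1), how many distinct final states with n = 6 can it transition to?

3

E1 requires Δl = ±1, so l_f ∈ {-1, 1}; with 0 ≤ l_f ≤ n_f−1 = 5, the allowed l_f values are {1}.
For l_f = 1: m_f ∈ {m_i−1, m_i, m_i+1} ∩ [−1, 1] = {-1, 0, 1} → 3 states.
Total: 3.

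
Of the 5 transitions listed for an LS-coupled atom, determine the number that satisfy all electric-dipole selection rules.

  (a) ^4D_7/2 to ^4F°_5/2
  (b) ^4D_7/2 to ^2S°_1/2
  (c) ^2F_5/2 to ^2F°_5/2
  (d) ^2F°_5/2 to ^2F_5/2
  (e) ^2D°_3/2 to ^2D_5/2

(a) allowed
(b) forbidden (ΔS, ΔL, ΔJ fail)
(c) allowed
(d) allowed
(e) allowed
Total allowed: 4 of 5.

4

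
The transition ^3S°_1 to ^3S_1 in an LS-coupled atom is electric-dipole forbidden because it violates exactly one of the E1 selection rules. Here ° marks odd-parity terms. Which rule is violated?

the L=0 ↔ L=0 exclusion

Reading off the term symbols: S 1→1, L 0→0, J 1→1, parity odd→even.
Parity must change: odd → even — ✓.
ΔS = 0: S: 1 → 1 — ✓.
ΔL = 0, ±1 (not L=0↔0): L: 0 → 0, ΔL = +0 — ✗.
ΔJ = 0, ±1 (not J=0↔0): J: 1 → 1, ΔJ = +0 — ✓.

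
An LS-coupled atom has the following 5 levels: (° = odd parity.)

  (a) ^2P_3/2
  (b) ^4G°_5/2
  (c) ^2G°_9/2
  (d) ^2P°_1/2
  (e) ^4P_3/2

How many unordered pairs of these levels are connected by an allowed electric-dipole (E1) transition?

(a)–(b): forbidden (ΔS, ΔL).
(a)–(c): forbidden (ΔL, ΔJ).
(a)–(d): allowed.
(a)–(e): forbidden (parity, ΔS).
(b)–(c): forbidden (parity, ΔS, ΔJ).
(b)–(d): forbidden (parity, ΔS, ΔL, ΔJ).
(b)–(e): forbidden (ΔL).
(c)–(d): forbidden (parity, ΔL, ΔJ).
(c)–(e): forbidden (ΔS, ΔL, ΔJ).
(d)–(e): forbidden (ΔS).
Allowed pairs: 1 of 10.

1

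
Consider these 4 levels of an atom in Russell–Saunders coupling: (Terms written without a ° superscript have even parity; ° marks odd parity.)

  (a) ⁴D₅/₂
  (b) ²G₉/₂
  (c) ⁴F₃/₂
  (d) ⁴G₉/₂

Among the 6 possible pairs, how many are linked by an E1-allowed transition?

(a)–(b): forbidden (parity, ΔS, ΔL, ΔJ).
(a)–(c): forbidden (parity).
(a)–(d): forbidden (parity, ΔL, ΔJ).
(b)–(c): forbidden (parity, ΔS, ΔJ).
(b)–(d): forbidden (parity, ΔS).
(c)–(d): forbidden (parity, ΔJ).
Allowed pairs: 0 of 6.

0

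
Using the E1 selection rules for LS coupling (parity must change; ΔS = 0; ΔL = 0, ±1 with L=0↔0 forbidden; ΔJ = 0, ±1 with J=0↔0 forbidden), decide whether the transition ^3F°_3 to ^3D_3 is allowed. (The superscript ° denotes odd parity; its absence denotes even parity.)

allowed

Reading off the term symbols: S 1→1, L 3→2, J 3→3, parity odd→even.
ΔL = 0, ±1 (not L=0↔0): L: 3 → 2, ΔL = -1 — passes.
Parity must change: odd → even — passes.
ΔJ = 0, ±1 (not J=0↔0): J: 3 → 3, ΔJ = +0 — passes.
ΔS = 0: S: 1 → 1 — passes.
All four E1 rules are satisfied.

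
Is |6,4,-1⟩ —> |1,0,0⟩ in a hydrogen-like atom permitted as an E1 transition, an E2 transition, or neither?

neither

Δl = 0 − 4 = -4; l_i + l_f = 4.
Δm_l = +1.
E1 (Δl = ±1, |Δm_l| ≤ 1): not satisfied.
E2 (Δl = 0,±2, l_i+l_f ≥ 2, |Δm_l| ≤ 2): not satisfied.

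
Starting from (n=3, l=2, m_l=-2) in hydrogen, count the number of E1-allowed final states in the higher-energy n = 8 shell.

E1 requires Δl = ±1, so l_f ∈ {1, 3}; with 0 ≤ l_f ≤ n_f−1 = 7, the allowed l_f values are {1, 3}.
For l_f = 1: m_f ∈ {m_i−1, m_i, m_i+1} ∩ [−1, 1] = {-1} → 1 state.
For l_f = 3: m_f ∈ {m_i−1, m_i, m_i+1} ∩ [−3, 3] = {-3, -2, -1} → 3 states.
Total: 4.

4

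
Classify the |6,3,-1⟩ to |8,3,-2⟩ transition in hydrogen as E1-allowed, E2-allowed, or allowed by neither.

E2

Δl = 3 − 3 = +0; l_i + l_f = 6.
Δm_l = -1.
E1 (Δl = ±1, |Δm_l| ≤ 1): not satisfied.
E2 (Δl = 0,±2, l_i+l_f ≥ 2, |Δm_l| ≤ 2): satisfied.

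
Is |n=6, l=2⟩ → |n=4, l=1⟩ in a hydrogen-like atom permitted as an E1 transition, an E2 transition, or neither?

Δl = 1 − 2 = -1; l_i + l_f = 3.
E1 (Δl = ±1): satisfied.
E2 (Δl = 0,±2, l_i+l_f ≥ 2): not satisfied.

E1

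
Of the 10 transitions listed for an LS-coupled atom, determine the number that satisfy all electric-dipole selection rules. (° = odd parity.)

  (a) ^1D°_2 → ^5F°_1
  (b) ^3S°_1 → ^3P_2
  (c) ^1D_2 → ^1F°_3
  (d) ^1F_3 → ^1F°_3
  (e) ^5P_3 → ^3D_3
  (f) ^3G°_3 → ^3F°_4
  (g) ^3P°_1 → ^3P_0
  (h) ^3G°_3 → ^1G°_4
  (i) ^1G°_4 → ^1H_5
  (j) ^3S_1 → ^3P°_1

6

(a) forbidden (parity, ΔS fail)
(b) allowed
(c) allowed
(d) allowed
(e) forbidden (parity, ΔS fail)
(f) forbidden (parity fails)
(g) allowed
(h) forbidden (parity, ΔS fail)
(i) allowed
(j) allowed
Total allowed: 6 of 10.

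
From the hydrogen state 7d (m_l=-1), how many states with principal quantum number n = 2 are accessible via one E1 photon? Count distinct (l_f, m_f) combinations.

E1 requires Δl = ±1, so l_f ∈ {1, 3}; with 0 ≤ l_f ≤ n_f−1 = 1, the allowed l_f values are {1}.
For l_f = 1: m_f ∈ {m_i−1, m_i, m_i+1} ∩ [−1, 1] = {-1, 0} → 2 states.
Total: 2.

2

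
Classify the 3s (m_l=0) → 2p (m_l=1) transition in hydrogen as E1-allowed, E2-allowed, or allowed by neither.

E1

Δl = 1 − 0 = +1; l_i + l_f = 1.
Δm_l = +1.
E1 (Δl = ±1, |Δm_l| ≤ 1): satisfied.
E2 (Δl = 0,±2, l_i+l_f ≥ 2, |Δm_l| ≤ 2): not satisfied.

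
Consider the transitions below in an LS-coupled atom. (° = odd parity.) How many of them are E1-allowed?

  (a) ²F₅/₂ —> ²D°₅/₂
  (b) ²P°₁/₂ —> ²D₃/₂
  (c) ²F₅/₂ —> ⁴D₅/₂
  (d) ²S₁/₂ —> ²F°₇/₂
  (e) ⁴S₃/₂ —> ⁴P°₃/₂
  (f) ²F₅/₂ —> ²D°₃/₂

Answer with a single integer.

4

(a) allowed
(b) allowed
(c) forbidden (parity, ΔS fail)
(d) forbidden (ΔL, ΔJ fail)
(e) allowed
(f) allowed
Total allowed: 4 of 6.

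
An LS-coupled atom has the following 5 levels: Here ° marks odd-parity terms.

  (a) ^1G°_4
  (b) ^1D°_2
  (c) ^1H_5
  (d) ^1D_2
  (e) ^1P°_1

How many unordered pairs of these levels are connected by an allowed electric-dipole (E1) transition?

(a)–(b): forbidden (parity, ΔL, ΔJ).
(a)–(c): allowed.
(a)–(d): forbidden (ΔL, ΔJ).
(a)–(e): forbidden (parity, ΔL, ΔJ).
(b)–(c): forbidden (ΔL, ΔJ).
(b)–(d): allowed.
(b)–(e): forbidden (parity).
(c)–(d): forbidden (parity, ΔL, ΔJ).
(c)–(e): forbidden (ΔL, ΔJ).
(d)–(e): allowed.
Allowed pairs: 3 of 10.

3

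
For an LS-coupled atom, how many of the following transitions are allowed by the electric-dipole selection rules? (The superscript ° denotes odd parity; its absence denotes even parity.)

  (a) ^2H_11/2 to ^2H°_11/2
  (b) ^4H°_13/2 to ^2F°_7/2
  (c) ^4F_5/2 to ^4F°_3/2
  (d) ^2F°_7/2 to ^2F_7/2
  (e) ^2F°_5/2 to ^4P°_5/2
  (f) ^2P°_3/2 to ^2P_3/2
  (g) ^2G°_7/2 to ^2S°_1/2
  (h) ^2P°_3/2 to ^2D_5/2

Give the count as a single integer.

(a) allowed
(b) forbidden (parity, ΔS, ΔL, ΔJ fail)
(c) allowed
(d) allowed
(e) forbidden (parity, ΔS, ΔL fail)
(f) allowed
(g) forbidden (parity, ΔL, ΔJ fail)
(h) allowed
Total allowed: 5 of 8.

5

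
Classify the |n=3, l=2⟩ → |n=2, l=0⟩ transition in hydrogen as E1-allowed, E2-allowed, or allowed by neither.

E2

Δl = 0 − 2 = -2; l_i + l_f = 2.
E1 (Δl = ±1): not satisfied.
E2 (Δl = 0,±2, l_i+l_f ≥ 2): satisfied.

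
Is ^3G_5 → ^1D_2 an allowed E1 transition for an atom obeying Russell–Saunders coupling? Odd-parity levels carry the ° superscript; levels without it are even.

forbidden

Initial level: S=1, L=4, J=5, parity even. Final level: S=0, L=2, J=2, parity even.
Parity must change: even → even — fails.
ΔS = 0: S: 1 → 0 — fails.
ΔL = 0, ±1 (not L=0↔0): L: 4 → 2, ΔL = -2 — fails.
ΔJ = 0, ±1 (not J=0↔0): J: 5 → 2, ΔJ = -3 — fails.
Rule(s) violated: parity, ΔS, ΔL, ΔJ.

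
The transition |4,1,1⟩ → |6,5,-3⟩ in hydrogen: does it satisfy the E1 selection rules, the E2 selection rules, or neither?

Δl = 5 − 1 = +4; l_i + l_f = 6.
Δm_l = -4.
E1 (Δl = ±1, |Δm_l| ≤ 1): not satisfied.
E2 (Δl = 0,±2, l_i+l_f ≥ 2, |Δm_l| ≤ 2): not satisfied.

neither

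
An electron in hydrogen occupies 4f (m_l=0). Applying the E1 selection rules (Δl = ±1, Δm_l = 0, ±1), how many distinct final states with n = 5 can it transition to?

E1 requires Δl = ±1, so l_f ∈ {2, 4}; with 0 ≤ l_f ≤ n_f−1 = 4, the allowed l_f values are {2, 4}.
For l_f = 2: m_f ∈ {m_i−1, m_i, m_i+1} ∩ [−2, 2] = {-1, 0, 1} → 3 states.
For l_f = 4: m_f ∈ {m_i−1, m_i, m_i+1} ∩ [−4, 4] = {-1, 0, 1} → 3 states.
Total: 6.

6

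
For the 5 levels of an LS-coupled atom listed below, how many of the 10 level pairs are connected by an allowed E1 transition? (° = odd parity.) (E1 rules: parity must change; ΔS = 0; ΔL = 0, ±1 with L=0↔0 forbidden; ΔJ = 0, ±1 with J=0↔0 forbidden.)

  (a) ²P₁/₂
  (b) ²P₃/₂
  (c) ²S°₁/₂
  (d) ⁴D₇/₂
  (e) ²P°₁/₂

(a)–(b): forbidden (parity).
(a)–(c): allowed.
(a)–(d): forbidden (parity, ΔS, ΔJ).
(a)–(e): allowed.
(b)–(c): allowed.
(b)–(d): forbidden (parity, ΔS, ΔJ).
(b)–(e): allowed.
(c)–(d): forbidden (ΔS, ΔL, ΔJ).
(c)–(e): forbidden (parity).
(d)–(e): forbidden (ΔS, ΔJ).
Allowed pairs: 4 of 10.

4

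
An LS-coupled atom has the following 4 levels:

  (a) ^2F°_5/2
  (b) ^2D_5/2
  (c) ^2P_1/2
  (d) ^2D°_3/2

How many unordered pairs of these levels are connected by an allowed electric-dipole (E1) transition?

3

(a)–(b): allowed.
(a)–(c): forbidden (ΔL, ΔJ).
(a)–(d): forbidden (parity).
(b)–(c): forbidden (parity, ΔJ).
(b)–(d): allowed.
(c)–(d): allowed.
Allowed pairs: 3 of 6.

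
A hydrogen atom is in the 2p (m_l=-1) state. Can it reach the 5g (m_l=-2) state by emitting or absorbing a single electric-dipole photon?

forbidden

Initial l = 1, final l = 4, so Δl = +3. E1 requires Δl = ±1: violated.
Δm_l = -2 − (-1) = -1. E1 requires Δm_l = 0, ±1: satisfied.
The transition is electric-dipole forbidden.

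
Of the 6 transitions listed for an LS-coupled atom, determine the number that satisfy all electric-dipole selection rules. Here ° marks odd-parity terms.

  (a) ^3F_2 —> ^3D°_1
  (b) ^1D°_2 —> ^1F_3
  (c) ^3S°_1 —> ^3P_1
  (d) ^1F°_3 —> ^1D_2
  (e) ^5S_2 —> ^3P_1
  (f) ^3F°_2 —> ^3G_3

5

(a) allowed
(b) allowed
(c) allowed
(d) allowed
(e) forbidden (parity, ΔS fail)
(f) allowed
Total allowed: 5 of 6.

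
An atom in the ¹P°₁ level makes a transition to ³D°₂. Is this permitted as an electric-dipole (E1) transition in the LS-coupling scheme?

Reading off the term symbols: S 0→1, L 1→2, J 1→2, parity odd→odd.
Parity must change: odd → odd — violated.
ΔS = 0: S: 0 → 1 — violated.
ΔL = 0, ±1 (not L=0↔0): L: 1 → 2, ΔL = +1 — satisfied.
ΔJ = 0, ±1 (not J=0↔0): J: 1 → 2, ΔJ = +1 — satisfied.
Rule(s) violated: parity, ΔS.

forbidden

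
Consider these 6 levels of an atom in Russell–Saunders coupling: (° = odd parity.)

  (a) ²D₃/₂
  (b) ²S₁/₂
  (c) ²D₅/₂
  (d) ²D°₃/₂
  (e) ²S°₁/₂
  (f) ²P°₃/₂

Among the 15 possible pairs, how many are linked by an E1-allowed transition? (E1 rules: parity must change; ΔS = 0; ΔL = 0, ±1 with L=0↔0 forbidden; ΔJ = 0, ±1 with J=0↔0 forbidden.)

5

(a)–(b): forbidden (parity, ΔL).
(a)–(c): forbidden (parity).
(a)–(d): allowed.
(a)–(e): forbidden (ΔL).
(a)–(f): allowed.
(b)–(c): forbidden (parity, ΔL, ΔJ).
(b)–(d): forbidden (ΔL).
(b)–(e): forbidden (ΔL).
(b)–(f): allowed.
(c)–(d): allowed.
(c)–(e): forbidden (ΔL, ΔJ).
(c)–(f): allowed.
(d)–(e): forbidden (parity, ΔL).
(d)–(f): forbidden (parity).
(e)–(f): forbidden (parity).
Allowed pairs: 5 of 15.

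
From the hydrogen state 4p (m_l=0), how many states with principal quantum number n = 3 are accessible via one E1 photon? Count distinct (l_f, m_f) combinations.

4

E1 requires Δl = ±1, so l_f ∈ {0, 2}; with 0 ≤ l_f ≤ n_f−1 = 2, the allowed l_f values are {0, 2}.
For l_f = 0: m_f ∈ {m_i−1, m_i, m_i+1} ∩ [−0, 0] = {0} → 1 state.
For l_f = 2: m_f ∈ {m_i−1, m_i, m_i+1} ∩ [−2, 2] = {-1, 0, 1} → 3 states.
Total: 4.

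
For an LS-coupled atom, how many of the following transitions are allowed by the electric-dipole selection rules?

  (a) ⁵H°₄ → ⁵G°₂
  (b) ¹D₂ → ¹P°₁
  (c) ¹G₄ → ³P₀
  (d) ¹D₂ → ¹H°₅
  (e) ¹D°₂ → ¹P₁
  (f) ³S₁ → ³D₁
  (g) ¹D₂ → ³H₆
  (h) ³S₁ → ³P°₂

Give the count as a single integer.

(a) forbidden (parity, ΔJ fail)
(b) allowed
(c) forbidden (parity, ΔS, ΔL, ΔJ fail)
(d) forbidden (ΔL, ΔJ fail)
(e) allowed
(f) forbidden (parity, ΔL fail)
(g) forbidden (parity, ΔS, ΔL, ΔJ fail)
(h) allowed
Total allowed: 3 of 8.

3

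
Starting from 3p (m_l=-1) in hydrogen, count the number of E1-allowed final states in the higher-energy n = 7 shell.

4

E1 requires Δl = ±1, so l_f ∈ {0, 2}; with 0 ≤ l_f ≤ n_f−1 = 6, the allowed l_f values are {0, 2}.
For l_f = 0: m_f ∈ {m_i−1, m_i, m_i+1} ∩ [−0, 0] = {0} → 1 state.
For l_f = 2: m_f ∈ {m_i−1, m_i, m_i+1} ∩ [−2, 2] = {-2, -1, 0} → 3 states.
Total: 4.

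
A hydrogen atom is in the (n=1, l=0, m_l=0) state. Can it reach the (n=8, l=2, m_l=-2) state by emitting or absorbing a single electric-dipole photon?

forbidden

l: 0 → 2 (Δl = +2). Δl = ±1 ✗.
m_l: 0 → -2 (Δm_l = -2). |Δm_l| ≤ 1 ✗.
The transition is electric-dipole forbidden.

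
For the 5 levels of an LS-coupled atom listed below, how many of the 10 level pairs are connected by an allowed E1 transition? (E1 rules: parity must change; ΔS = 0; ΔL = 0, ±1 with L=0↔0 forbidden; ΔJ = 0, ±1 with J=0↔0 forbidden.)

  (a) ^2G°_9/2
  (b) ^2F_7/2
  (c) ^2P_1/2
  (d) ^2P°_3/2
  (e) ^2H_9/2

3

(a)–(b): allowed.
(a)–(c): forbidden (ΔL, ΔJ).
(a)–(d): forbidden (parity, ΔL, ΔJ).
(a)–(e): allowed.
(b)–(c): forbidden (parity, ΔL, ΔJ).
(b)–(d): forbidden (ΔL, ΔJ).
(b)–(e): forbidden (parity, ΔL).
(c)–(d): allowed.
(c)–(e): forbidden (parity, ΔL, ΔJ).
(d)–(e): forbidden (ΔL, ΔJ).
Allowed pairs: 3 of 10.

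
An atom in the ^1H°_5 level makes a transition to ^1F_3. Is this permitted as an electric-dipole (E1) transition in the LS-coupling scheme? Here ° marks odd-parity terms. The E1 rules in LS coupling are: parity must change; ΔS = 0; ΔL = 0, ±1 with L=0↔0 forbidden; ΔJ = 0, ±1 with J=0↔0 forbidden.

forbidden

Parity must change: odd → even — satisfied.
ΔS = 0: S: 0 → 0 — satisfied.
ΔL = 0, ±1 (not L=0↔0): L: 5 → 3, ΔL = -2 — violated.
ΔJ = 0, ±1 (not J=0↔0): J: 5 → 3, ΔJ = -2 — violated.
Rule(s) violated: ΔL, ΔJ.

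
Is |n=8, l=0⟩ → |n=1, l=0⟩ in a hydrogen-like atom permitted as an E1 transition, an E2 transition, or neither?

neither

Δl = 0 − 0 = +0; l_i + l_f = 0.
E1 (Δl = ±1): not satisfied.
E2 (Δl = 0,±2, l_i+l_f ≥ 2): not satisfied.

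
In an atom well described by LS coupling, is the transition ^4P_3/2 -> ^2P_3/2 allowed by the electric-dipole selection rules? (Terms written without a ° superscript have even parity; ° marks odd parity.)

forbidden

Initial level: S=3/2, L=1, J=3/2, parity even. Final level: S=1/2, L=1, J=3/2, parity even.
Parity must change: even → even — ✗.
ΔS = 0: S: 3/2 → 1/2 — ✗.
ΔL = 0, ±1 (not L=0↔0): L: 1 → 1, ΔL = +0 — ✓.
ΔJ = 0, ±1 (not J=0↔0): J: 3/2 → 3/2, ΔJ = +0 — ✓.
Rule(s) violated: parity, ΔS.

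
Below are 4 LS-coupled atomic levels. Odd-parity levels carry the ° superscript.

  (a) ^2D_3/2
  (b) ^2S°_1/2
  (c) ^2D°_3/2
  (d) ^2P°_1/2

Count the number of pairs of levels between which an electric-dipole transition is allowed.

2

(a)–(b): forbidden (ΔL).
(a)–(c): allowed.
(a)–(d): allowed.
(b)–(c): forbidden (parity, ΔL).
(b)–(d): forbidden (parity).
(c)–(d): forbidden (parity).
Allowed pairs: 2 of 6.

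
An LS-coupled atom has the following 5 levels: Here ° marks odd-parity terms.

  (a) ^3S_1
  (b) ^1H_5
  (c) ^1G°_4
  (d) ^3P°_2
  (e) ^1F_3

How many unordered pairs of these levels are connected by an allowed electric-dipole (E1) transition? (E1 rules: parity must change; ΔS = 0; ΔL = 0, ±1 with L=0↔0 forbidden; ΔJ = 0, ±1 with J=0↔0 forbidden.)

3

(a)–(b): forbidden (parity, ΔS, ΔL, ΔJ).
(a)–(c): forbidden (ΔS, ΔL, ΔJ).
(a)–(d): allowed.
(a)–(e): forbidden (parity, ΔS, ΔL, ΔJ).
(b)–(c): allowed.
(b)–(d): forbidden (ΔS, ΔL, ΔJ).
(b)–(e): forbidden (parity, ΔL, ΔJ).
(c)–(d): forbidden (parity, ΔS, ΔL, ΔJ).
(c)–(e): allowed.
(d)–(e): forbidden (ΔS, ΔL).
Allowed pairs: 3 of 10.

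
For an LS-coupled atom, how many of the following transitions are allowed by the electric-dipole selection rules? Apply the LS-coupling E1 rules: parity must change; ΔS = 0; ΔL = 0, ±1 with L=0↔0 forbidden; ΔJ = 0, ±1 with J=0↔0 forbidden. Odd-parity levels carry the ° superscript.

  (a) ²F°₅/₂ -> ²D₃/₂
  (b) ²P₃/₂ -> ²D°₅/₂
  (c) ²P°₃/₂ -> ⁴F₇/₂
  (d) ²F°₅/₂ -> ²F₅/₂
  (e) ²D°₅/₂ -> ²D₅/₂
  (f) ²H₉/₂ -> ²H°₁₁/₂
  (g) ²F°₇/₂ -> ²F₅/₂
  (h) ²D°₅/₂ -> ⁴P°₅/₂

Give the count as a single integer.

(a) allowed
(b) allowed
(c) forbidden (ΔS, ΔL, ΔJ fail)
(d) allowed
(e) allowed
(f) allowed
(g) allowed
(h) forbidden (parity, ΔS fail)
Total allowed: 6 of 8.

6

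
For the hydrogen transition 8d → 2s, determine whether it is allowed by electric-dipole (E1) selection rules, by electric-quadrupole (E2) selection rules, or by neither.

E2

Δl = 0 − 2 = -2; l_i + l_f = 2.
E1 (Δl = ±1): not satisfied.
E2 (Δl = 0,±2, l_i+l_f ≥ 2): satisfied.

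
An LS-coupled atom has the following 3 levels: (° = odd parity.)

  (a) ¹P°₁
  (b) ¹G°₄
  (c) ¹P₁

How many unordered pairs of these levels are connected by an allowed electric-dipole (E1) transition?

(a)–(b): forbidden (parity, ΔL, ΔJ).
(a)–(c): allowed.
(b)–(c): forbidden (ΔL, ΔJ).
Allowed pairs: 1 of 3.

1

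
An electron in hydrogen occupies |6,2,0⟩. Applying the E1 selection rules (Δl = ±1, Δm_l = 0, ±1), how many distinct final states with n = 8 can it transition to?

6

E1 requires Δl = ±1, so l_f ∈ {1, 3}; with 0 ≤ l_f ≤ n_f−1 = 7, the allowed l_f values are {1, 3}.
For l_f = 1: m_f ∈ {m_i−1, m_i, m_i+1} ∩ [−1, 1] = {-1, 0, 1} → 3 states.
For l_f = 3: m_f ∈ {m_i−1, m_i, m_i+1} ∩ [−3, 3] = {-1, 0, 1} → 3 states.
Total: 6.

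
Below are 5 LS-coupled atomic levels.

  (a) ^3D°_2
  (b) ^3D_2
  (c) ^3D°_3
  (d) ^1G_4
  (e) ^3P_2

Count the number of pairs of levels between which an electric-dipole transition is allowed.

(a)–(b): allowed.
(a)–(c): forbidden (parity).
(a)–(d): forbidden (ΔS, ΔL, ΔJ).
(a)–(e): allowed.
(b)–(c): allowed.
(b)–(d): forbidden (parity, ΔS, ΔL, ΔJ).
(b)–(e): forbidden (parity).
(c)–(d): forbidden (ΔS, ΔL).
(c)–(e): allowed.
(d)–(e): forbidden (parity, ΔS, ΔL, ΔJ).
Allowed pairs: 4 of 10.

4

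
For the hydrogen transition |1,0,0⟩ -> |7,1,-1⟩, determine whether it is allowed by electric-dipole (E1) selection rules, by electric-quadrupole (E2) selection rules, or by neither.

Δl = 1 − 0 = +1; l_i + l_f = 1.
Δm_l = -1.
E1 (Δl = ±1, |Δm_l| ≤ 1): satisfied.
E2 (Δl = 0,±2, l_i+l_f ≥ 2, |Δm_l| ≤ 2): not satisfied.

E1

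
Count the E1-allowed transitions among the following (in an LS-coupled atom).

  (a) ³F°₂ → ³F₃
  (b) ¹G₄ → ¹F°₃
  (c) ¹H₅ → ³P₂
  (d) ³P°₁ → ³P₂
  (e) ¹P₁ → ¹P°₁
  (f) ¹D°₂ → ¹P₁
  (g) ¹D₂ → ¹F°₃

(a) allowed
(b) allowed
(c) forbidden (parity, ΔS, ΔL, ΔJ fail)
(d) allowed
(e) allowed
(f) allowed
(g) allowed
Total allowed: 6 of 7.

6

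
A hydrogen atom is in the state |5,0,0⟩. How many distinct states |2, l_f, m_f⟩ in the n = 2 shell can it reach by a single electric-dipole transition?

3

E1 requires Δl = ±1, so l_f ∈ {-1, 1}; with 0 ≤ l_f ≤ n_f−1 = 1, the allowed l_f values are {1}.
For l_f = 1: m_f ∈ {m_i−1, m_i, m_i+1} ∩ [−1, 1] = {-1, 0, 1} → 3 states.
Total: 3.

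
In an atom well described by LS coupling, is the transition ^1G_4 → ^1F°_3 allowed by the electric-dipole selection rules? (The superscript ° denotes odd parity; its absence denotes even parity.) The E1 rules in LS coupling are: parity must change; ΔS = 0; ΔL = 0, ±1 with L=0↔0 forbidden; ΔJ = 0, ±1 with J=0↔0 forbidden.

allowed

Initial level: S=0, L=4, J=4, parity even. Final level: S=0, L=3, J=3, parity odd.
Parity must change: even → odd — passes.
ΔS = 0: S: 0 → 0 — passes.
ΔL = 0, ±1 (not L=0↔0): L: 4 → 3, ΔL = -1 — passes.
ΔJ = 0, ±1 (not J=0↔0): J: 4 → 3, ΔJ = -1 — passes.
All four E1 rules are satisfied.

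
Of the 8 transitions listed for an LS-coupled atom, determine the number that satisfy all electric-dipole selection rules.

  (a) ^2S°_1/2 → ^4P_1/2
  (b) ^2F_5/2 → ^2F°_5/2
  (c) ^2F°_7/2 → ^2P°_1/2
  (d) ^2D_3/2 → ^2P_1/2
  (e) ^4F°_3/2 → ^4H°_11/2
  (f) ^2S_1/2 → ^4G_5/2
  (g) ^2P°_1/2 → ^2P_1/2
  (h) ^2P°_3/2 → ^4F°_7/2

(a) forbidden (ΔS fails)
(b) allowed
(c) forbidden (parity, ΔL, ΔJ fail)
(d) forbidden (parity fails)
(e) forbidden (parity, ΔL, ΔJ fail)
(f) forbidden (parity, ΔS, ΔL, ΔJ fail)
(g) allowed
(h) forbidden (parity, ΔS, ΔL, ΔJ fail)
Total allowed: 2 of 8.

2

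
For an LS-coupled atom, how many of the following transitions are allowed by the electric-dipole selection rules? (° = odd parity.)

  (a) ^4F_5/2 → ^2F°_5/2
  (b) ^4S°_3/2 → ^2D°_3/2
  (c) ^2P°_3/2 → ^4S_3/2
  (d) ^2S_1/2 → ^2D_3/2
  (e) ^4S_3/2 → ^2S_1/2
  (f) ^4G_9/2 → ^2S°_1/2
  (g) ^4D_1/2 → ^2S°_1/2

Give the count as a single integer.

0

(a) forbidden (ΔS fails)
(b) forbidden (parity, ΔS, ΔL fail)
(c) forbidden (ΔS fails)
(d) forbidden (parity, ΔL fail)
(e) forbidden (parity, ΔS, ΔL fail)
(f) forbidden (ΔS, ΔL, ΔJ fail)
(g) forbidden (ΔS, ΔL fail)
Total allowed: 0 of 7.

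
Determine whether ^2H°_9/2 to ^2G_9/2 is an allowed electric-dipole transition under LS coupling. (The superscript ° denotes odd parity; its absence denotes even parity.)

allowed

ΔL = 0, ±1 (not L=0↔0): L: 5 → 4, ΔL = -1 — passes.
Parity must change: odd → even — passes.
ΔS = 0: S: 1/2 → 1/2 — passes.
ΔJ = 0, ±1 (not J=0↔0): J: 9/2 → 9/2, ΔJ = +0 — passes.
All four E1 rules are satisfied.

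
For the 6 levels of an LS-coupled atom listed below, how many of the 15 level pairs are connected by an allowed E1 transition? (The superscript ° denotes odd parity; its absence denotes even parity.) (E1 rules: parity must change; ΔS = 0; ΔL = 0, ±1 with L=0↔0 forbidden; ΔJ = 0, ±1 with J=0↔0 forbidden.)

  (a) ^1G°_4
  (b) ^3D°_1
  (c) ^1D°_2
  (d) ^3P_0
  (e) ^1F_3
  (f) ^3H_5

(a)–(b): forbidden (parity, ΔS, ΔL, ΔJ).
(a)–(c): forbidden (parity, ΔL, ΔJ).
(a)–(d): forbidden (ΔS, ΔL, ΔJ).
(a)–(e): allowed.
(a)–(f): forbidden (ΔS).
(b)–(c): forbidden (parity, ΔS).
(b)–(d): allowed.
(b)–(e): forbidden (ΔS, ΔJ).
(b)–(f): forbidden (ΔL, ΔJ).
(c)–(d): forbidden (ΔS, ΔJ).
(c)–(e): allowed.
(c)–(f): forbidden (ΔS, ΔL, ΔJ).
(d)–(e): forbidden (parity, ΔS, ΔL, ΔJ).
(d)–(f): forbidden (parity, ΔL, ΔJ).
(e)–(f): forbidden (parity, ΔS, ΔL, ΔJ).
Allowed pairs: 3 of 15.

3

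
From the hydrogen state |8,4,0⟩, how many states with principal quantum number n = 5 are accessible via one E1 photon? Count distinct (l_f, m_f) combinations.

3

E1 requires Δl = ±1, so l_f ∈ {3, 5}; with 0 ≤ l_f ≤ n_f−1 = 4, the allowed l_f values are {3}.
For l_f = 3: m_f ∈ {m_i−1, m_i, m_i+1} ∩ [−3, 3] = {-1, 0, 1} → 3 states.
Total: 3.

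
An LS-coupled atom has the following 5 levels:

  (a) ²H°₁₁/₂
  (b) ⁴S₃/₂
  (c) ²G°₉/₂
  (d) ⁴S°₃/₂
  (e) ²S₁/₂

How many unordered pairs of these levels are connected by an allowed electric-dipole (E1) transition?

0

(a)–(b): forbidden (ΔS, ΔL, ΔJ).
(a)–(c): forbidden (parity).
(a)–(d): forbidden (parity, ΔS, ΔL, ΔJ).
(a)–(e): forbidden (ΔL, ΔJ).
(b)–(c): forbidden (ΔS, ΔL, ΔJ).
(b)–(d): forbidden (ΔL).
(b)–(e): forbidden (parity, ΔS, ΔL).
(c)–(d): forbidden (parity, ΔS, ΔL, ΔJ).
(c)–(e): forbidden (ΔL, ΔJ).
(d)–(e): forbidden (ΔS, ΔL).
Allowed pairs: 0 of 10.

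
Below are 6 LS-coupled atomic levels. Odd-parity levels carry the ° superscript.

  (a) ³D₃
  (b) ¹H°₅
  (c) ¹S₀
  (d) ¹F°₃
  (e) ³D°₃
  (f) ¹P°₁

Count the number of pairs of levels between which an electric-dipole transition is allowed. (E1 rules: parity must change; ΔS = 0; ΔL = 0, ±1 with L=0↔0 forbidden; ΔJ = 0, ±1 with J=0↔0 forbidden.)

2

(a)–(b): forbidden (ΔS, ΔL, ΔJ).
(a)–(c): forbidden (parity, ΔS, ΔL, ΔJ).
(a)–(d): forbidden (ΔS).
(a)–(e): allowed.
(a)–(f): forbidden (ΔS, ΔJ).
(b)–(c): forbidden (ΔL, ΔJ).
(b)–(d): forbidden (parity, ΔL, ΔJ).
(b)–(e): forbidden (parity, ΔS, ΔL, ΔJ).
(b)–(f): forbidden (parity, ΔL, ΔJ).
(c)–(d): forbidden (ΔL, ΔJ).
(c)–(e): forbidden (ΔS, ΔL, ΔJ).
(c)–(f): allowed.
(d)–(e): forbidden (parity, ΔS).
(d)–(f): forbidden (parity, ΔL, ΔJ).
(e)–(f): forbidden (parity, ΔS, ΔJ).
Allowed pairs: 2 of 15.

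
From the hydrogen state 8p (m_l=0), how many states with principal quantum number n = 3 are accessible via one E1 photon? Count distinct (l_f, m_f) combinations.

4

E1 requires Δl = ±1, so l_f ∈ {0, 2}; with 0 ≤ l_f ≤ n_f−1 = 2, the allowed l_f values are {0, 2}.
For l_f = 0: m_f ∈ {m_i−1, m_i, m_i+1} ∩ [−0, 0] = {0} → 1 state.
For l_f = 2: m_f ∈ {m_i−1, m_i, m_i+1} ∩ [−2, 2] = {-1, 0, 1} → 3 states.
Total: 4.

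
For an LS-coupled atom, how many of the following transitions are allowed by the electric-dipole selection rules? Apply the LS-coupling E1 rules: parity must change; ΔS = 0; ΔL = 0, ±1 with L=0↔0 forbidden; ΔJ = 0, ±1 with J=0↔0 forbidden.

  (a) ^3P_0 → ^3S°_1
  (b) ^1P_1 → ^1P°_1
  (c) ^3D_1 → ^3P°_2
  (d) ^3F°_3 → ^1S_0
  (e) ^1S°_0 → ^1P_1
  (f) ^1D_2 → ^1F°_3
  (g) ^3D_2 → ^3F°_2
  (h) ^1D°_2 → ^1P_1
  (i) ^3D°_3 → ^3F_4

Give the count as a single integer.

8

(a) allowed
(b) allowed
(c) allowed
(d) forbidden (ΔS, ΔL, ΔJ fail)
(e) allowed
(f) allowed
(g) allowed
(h) allowed
(i) allowed
Total allowed: 8 of 9.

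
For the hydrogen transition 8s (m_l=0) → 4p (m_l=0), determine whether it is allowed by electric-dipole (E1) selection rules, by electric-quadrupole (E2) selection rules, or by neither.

Δl = 1 − 0 = +1; l_i + l_f = 1.
Δm_l = +0.
E1 (Δl = ±1, |Δm_l| ≤ 1): satisfied.
E2 (Δl = 0,±2, l_i+l_f ≥ 2, |Δm_l| ≤ 2): not satisfied.

E1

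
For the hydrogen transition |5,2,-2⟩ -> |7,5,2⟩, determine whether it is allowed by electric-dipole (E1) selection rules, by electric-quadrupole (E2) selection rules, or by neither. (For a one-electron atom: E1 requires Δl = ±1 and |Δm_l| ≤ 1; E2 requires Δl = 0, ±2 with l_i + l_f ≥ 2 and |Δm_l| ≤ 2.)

neither

Δl = 5 − 2 = +3; l_i + l_f = 7.
Δm_l = +4.
E1 (Δl = ±1, |Δm_l| ≤ 1): not satisfied.
E2 (Δl = 0,±2, l_i+l_f ≥ 2, |Δm_l| ≤ 2): not satisfied.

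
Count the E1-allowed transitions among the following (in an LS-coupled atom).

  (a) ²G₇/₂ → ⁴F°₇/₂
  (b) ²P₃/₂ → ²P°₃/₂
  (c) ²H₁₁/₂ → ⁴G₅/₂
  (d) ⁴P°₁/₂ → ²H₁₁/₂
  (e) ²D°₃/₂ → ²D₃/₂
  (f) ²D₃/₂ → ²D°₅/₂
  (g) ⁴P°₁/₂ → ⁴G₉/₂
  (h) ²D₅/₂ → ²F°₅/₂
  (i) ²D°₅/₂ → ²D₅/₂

5

(a) forbidden (ΔS fails)
(b) allowed
(c) forbidden (parity, ΔS, ΔJ fail)
(d) forbidden (ΔS, ΔL, ΔJ fail)
(e) allowed
(f) allowed
(g) forbidden (ΔL, ΔJ fail)
(h) allowed
(i) allowed
Total allowed: 5 of 9.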